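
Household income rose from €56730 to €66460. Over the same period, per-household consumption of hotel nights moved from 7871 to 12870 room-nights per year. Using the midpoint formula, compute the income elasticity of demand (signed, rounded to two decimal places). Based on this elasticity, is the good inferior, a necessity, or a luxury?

%ΔQ = (12870 − 7871)/[( 7871 + 12870)/2] = 4999/10370.5 = 0.482040…
%ΔIncome = (66460 − 56730)/[( 56730 + 66460)/2] = 9730/61595 = 0.157967…
E_income = (4999/10370.5) / (9730/61595) = 3.0515…
E_income > 1 ⇒ normal good, luxury.

3.05; luxury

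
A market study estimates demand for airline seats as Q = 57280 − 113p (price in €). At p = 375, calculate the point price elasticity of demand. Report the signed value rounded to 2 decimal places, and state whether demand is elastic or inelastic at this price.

dQ/dp = −113. At p = 375, Q = 57280 − 113(375) = 14905.
Ed = (dQ/dp)·(p/Q) = −113 × (375/14905) = -2.8430…
|Ed| = 2.84 > 1, so demand is elastic.

-2.84; elastic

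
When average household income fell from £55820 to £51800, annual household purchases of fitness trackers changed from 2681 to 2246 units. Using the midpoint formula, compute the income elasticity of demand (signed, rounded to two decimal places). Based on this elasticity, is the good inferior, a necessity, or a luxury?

%ΔQ = (2246 − 2681)/[( 2681 + 2246)/2] = -435/2463.5 = -0.176578…
%ΔIncome = (51800 − 55820)/[( 55820 + 51800)/2] = -4020/53810 = -0.074707…
E_income = (-435/2463.5) / (-4020/53810) = 2.3635…
E_income > 1 ⇒ normal good, luxury.

2.36; luxury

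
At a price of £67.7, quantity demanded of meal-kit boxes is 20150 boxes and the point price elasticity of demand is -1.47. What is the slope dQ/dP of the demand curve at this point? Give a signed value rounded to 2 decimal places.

-437.53

Ed = (dQ/dP)·(P/Q) ⇒ dQ/dP = Ed·Q/P = (-1.47)·20150/67.7 = -437.5258…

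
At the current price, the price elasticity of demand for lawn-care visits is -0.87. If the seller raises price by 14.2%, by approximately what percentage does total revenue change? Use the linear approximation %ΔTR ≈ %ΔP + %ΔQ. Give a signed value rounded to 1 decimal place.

%ΔQ ≈ Ed × %ΔP = (-0.87) × (+14.2%) = -12.3540%
%ΔTR ≈ %ΔP + %ΔQ = (+14.2%) + (-12.3540%) = +1.8460%

+1.8%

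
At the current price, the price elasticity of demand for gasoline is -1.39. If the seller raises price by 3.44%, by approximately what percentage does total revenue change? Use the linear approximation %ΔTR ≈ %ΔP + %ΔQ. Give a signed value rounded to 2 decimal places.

-1.34%

%ΔQ ≈ Ed × %ΔP = (-1.39) × (+3.44%) = -4.7816%
%ΔTR ≈ %ΔP + %ΔQ = (+3.44%) + (-4.7816%) = -1.3416%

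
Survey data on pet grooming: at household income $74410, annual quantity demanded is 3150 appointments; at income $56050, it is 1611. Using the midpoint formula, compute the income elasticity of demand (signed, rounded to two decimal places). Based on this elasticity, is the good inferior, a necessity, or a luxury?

2.30; luxury

%ΔQ = (1611 − 3150)/[( 3150 + 1611)/2] = -1539/2380.5 = -0.646502…
%ΔIncome = (56050 − 74410)/[( 74410 + 56050)/2] = -18360/65230 = -0.281465…
E_income = (-1539/2380.5) / (-18360/65230) = 2.2969…
E_income > 1 ⇒ normal good, luxury.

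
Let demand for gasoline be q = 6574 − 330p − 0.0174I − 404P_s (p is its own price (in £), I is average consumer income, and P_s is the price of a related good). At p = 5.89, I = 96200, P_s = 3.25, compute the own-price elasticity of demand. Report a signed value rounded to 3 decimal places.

At the given values, q = 6574 − 330(5.89) − 0.0174(96200) − 404(3.25) = 1643.42.
∂q/∂p = −330.
E = (-330) × (5.89/1643.42) = -1.18271…

-1.183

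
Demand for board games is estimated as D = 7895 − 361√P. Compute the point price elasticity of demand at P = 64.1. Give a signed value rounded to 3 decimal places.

dD/dP = −361/(2√P) = -22.5449. At P = 64.1, D = 5004.74.
Ed = (dD/dP)·(P/D) = (-22.5449) × (64.1/5004.74) = -0.28875…

-0.289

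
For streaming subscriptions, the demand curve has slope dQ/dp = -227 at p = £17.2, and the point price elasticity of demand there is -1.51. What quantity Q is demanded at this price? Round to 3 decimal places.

2585.695

Ed = (dQ/dp)·(p/Q) ⇒ Q = (dQ/dp)·p/Ed = (-227)·17.2/(-1.51) = 2585.69536…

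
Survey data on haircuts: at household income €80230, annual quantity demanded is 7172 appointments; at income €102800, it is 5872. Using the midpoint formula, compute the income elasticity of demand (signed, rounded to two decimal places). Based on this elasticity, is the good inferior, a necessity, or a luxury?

-0.81; inferior

%ΔQ = (5872 − 7172)/[( 7172 + 5872)/2] = -1300/6522 = -0.199325…
%ΔIncome = (102800 − 80230)/[( 80230 + 102800)/2] = 22570/91515 = 0.246626…
E_income = (-1300/6522) / (22570/91515) = -0.8082…
E_income < 0 ⇒ inferior good.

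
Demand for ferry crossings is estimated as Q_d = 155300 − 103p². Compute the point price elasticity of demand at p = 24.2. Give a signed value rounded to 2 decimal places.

dQ_d/dp = −2·103·p = -4985.2. At p = 24.2, Q_d = 94979.08.
Ed = (dQ_d/dp)·(p/Q_d) = (-4985.2) × (24.2/94979.08) = -1.2701…

-1.27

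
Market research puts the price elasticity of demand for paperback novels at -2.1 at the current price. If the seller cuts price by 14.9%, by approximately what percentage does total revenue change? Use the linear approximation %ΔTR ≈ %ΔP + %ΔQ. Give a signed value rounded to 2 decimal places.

%ΔQ ≈ Ed × %ΔP = (-2.1) × (-14.9%) = +31.2900%
%ΔTR ≈ %ΔP + %ΔQ = (-14.9%) + (+31.2900%) = +16.3900%

+16.39%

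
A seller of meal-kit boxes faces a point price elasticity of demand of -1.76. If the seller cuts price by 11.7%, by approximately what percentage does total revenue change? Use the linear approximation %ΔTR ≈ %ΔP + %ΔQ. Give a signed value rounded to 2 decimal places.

+8.89%

%ΔQ ≈ Ed × %ΔP = (-1.76) × (-11.7%) = +20.5920%
%ΔTR ≈ %ΔP + %ΔQ = (-11.7%) + (+20.5920%) = +8.8920%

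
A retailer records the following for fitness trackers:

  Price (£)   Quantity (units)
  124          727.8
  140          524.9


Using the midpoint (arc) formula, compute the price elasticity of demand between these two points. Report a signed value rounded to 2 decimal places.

-2.67

%ΔQ = (524.9 − 727.8) / [(727.8 + 524.9)/2] = -202.9/626.35 = -0.323940…
%ΔP = (140 − 124) / [(124 + 140)/2] = 16/132 = 0.121212…
Arc Ed = %ΔQ / %ΔP = (-202.9/626.35) / (16/132) = -2.6725…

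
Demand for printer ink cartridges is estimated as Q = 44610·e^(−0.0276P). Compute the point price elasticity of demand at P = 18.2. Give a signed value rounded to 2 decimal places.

dQ/dP = −0.0276·Q = -745.052. At P = 18.2, Q = 26994.6.
Ed = (dQ/dP)·(P/Q) = (-745.052) × (18.2/26994.6) = -0.5023…

-0.50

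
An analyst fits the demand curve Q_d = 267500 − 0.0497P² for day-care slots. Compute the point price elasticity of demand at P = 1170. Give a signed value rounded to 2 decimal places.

-0.68

dQ_d/dP = −2·0.0497·P = -116.298. At P = 1170, Q_d = 199465.67.
Ed = (dQ_d/dP)·(P/Q_d) = (-116.298) × (1170/199465.67) = -0.6821…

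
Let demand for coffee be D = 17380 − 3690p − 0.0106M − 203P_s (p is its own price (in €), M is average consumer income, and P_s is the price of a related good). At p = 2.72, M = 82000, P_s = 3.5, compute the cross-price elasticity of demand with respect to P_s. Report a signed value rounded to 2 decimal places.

At the given values, D = 17380 − 3690(2.72) − 0.0106(82000) − 203(3.5) = 5763.5.
∂D/∂P_s = -203.
E = (-203) × (3.5/5763.5) = -0.1232…

-0.12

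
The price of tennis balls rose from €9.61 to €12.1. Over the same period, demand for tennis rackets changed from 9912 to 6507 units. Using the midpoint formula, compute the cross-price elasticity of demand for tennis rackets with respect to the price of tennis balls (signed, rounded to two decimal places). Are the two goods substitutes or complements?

%ΔQ_{tennis rackets} = (6507 − 9912)/avg = -3405/8209.5 = -0.414763…
%ΔP_{tennis balls} = (12.1 − 9.61)/avg = 2.49/10.855 = 0.229387…
E_cross = (-3405/8209.5) / (2.49/10.855) = -1.8081…
E_cross < 0 ⇒ the goods are complements.

-1.81; complements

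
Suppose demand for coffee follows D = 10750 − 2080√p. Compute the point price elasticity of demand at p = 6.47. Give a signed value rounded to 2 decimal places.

dD/dp = −2080/(2√p) = -408.866. At p = 6.47, D = 5459.27.
Ed = (dD/dp)·(p/D) = (-408.866) × (6.47/5459.27) = -0.4845…

-0.48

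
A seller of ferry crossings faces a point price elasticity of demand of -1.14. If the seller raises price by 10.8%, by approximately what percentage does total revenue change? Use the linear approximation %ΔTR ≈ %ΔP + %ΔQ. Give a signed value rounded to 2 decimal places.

%ΔQ ≈ Ed × %ΔP = (-1.14) × (+10.8%) = -12.3120%
%ΔTR ≈ %ΔP + %ΔQ = (+10.8%) + (-12.3120%) = -1.5120%

-1.51%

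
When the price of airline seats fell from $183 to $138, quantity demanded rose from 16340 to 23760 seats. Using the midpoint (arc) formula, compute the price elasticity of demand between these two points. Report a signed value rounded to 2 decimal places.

-1.32

%ΔQ = (23760 − 16340) / [(16340 + 23760)/2] = 7420/20050 = 0.370074…
%ΔP = (138 − 183) / [(183 + 138)/2] = -45/160.5 = -0.280373…
Arc Ed = %ΔQ / %ΔP = (7420/20050) / (-45/160.5) = -1.3199…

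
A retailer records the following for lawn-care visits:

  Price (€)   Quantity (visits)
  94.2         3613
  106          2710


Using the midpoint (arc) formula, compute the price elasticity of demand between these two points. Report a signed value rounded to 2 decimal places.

%ΔQ = (2710 − 3613) / [(3613 + 2710)/2] = -903/3161.5 = -0.285623…
%ΔP = (106 − 94.2) / [(94.2 + 106)/2] = 11.8/100.1 = 0.117882…
Arc Ed = %ΔQ / %ΔP = (-903/3161.5) / (11.8/100.1) = -2.4229…

-2.42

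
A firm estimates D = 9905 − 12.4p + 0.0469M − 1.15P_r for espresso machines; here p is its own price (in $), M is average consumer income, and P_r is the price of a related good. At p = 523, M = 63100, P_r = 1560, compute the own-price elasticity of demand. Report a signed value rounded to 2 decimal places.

At the given values, D = 9905 − 12.4(523) + 0.0469(63100) − 1.15(1560) = 4585.19.
∂D/∂p = −12.4.
E = (-12.4) × (523/4585.19) = -1.4143…

-1.41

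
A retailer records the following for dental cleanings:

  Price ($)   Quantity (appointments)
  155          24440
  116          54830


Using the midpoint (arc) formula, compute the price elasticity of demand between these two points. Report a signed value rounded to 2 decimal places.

-2.66

%ΔQ = (54830 − 24440) / [(24440 + 54830)/2] = 30390/39635 = 0.766746…
%ΔP = (116 − 155) / [(155 + 116)/2] = -39/135.5 = -0.287822…
Arc Ed = %ΔQ / %ΔP = (30390/39635) / (-39/135.5) = -2.6639…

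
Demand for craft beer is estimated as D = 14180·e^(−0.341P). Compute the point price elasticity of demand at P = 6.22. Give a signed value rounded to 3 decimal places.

dD/dP = −0.341·D = -579.807. At P = 6.22, D = 1700.31.
Ed = (dD/dP)·(P/D) = (-579.807) × (6.22/1700.31) = -2.12102

-2.121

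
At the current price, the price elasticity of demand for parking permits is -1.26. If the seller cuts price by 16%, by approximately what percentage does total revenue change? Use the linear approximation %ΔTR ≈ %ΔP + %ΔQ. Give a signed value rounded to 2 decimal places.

+4.16%

%ΔQ ≈ Ed × %ΔP = (-1.26) × (-16%) = +20.1600%
%ΔTR ≈ %ΔP + %ΔQ = (-16%) + (+20.1600%) = +4.1600%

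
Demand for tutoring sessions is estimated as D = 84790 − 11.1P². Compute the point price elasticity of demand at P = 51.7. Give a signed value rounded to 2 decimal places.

dD/dP = −2·11.1·P = -1147.74. At P = 51.7, D = 55120.921.
Ed = (dD/dP)·(P/D) = (-1147.74) × (51.7/55120.921) = -1.0765…

-1.08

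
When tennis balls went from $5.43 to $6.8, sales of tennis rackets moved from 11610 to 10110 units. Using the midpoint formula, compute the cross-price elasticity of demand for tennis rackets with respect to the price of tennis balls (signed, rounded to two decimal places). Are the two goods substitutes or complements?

-0.62; complements

%ΔQ_{tennis rackets} = (10110 − 11610)/avg = -1500/10860 = -0.138121…
%ΔP_{tennis balls} = (6.8 − 5.43)/avg = 1.37/6.115 = 0.224039…
E_cross = (-1500/10860) / (1.37/6.115) = -0.6165…
E_cross < 0 ⇒ the goods are complements.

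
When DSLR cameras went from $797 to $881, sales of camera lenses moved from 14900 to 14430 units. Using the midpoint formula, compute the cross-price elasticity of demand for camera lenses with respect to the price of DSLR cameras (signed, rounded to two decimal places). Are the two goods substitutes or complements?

%ΔQ_{camera lenses} = (14430 − 14900)/avg = -470/14665 = -0.032049…
%ΔP_{DSLR cameras} = (881 − 797)/avg = 84/839 = 0.100119…
E_cross = (-470/14665) / (84/839) = -0.3201…
E_cross < 0 ⇒ the goods are complements.

-0.32; complements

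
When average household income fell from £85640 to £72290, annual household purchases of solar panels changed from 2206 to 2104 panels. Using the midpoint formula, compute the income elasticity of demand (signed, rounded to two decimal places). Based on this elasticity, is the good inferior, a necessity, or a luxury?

%ΔQ = (2104 − 2206)/[( 2206 + 2104)/2] = -102/2155 = -0.047331…
%ΔIncome = (72290 − 85640)/[( 85640 + 72290)/2] = -13350/78965 = -0.169062…
E_income = (-102/2155) / (-13350/78965) = 0.2799…
0 < E_income < 1 ⇒ normal good, necessity.

0.28; necessity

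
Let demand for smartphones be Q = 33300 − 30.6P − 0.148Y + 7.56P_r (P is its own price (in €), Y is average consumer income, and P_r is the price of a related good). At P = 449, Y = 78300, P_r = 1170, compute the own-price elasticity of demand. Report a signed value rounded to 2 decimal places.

-0.82

At the given values, Q = 33300 − 30.6(449) − 0.148(78300) + 7.56(1170) = 16817.4.
∂Q/∂P = −30.6.
E = (-30.6) × (449/16817.4) = -0.8169…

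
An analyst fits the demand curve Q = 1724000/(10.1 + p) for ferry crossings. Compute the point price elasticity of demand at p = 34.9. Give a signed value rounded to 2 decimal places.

-0.78

dQ/dp = −1724000/(10.1 + p)² = -851.358. At p = 34.9, Q = 38311.1.
Ed = (dQ/dp)·(p/Q) = (-851.358) × (34.9/38311.1) = -0.7755…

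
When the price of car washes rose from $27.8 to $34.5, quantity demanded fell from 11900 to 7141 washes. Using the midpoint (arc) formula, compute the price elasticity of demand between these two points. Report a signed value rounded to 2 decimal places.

-2.32

%ΔQ = (7141 − 11900) / [(11900 + 7141)/2] = -4759/9520.5 = -0.499868…
%ΔP = (34.5 − 27.8) / [(27.8 + 34.5)/2] = 6.7/31.15 = 0.215088…
Arc Ed = %ΔQ / %ΔP = (-4759/9520.5) / (6.7/31.15) = -2.3240…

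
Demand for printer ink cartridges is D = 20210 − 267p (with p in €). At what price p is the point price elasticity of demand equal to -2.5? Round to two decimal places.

Ed = −267p/(20210 − 267p). Set this equal to -2.5:
267p = 2.5·(20210 − 267p) ⇒ 267p(1 + 2.5) = 2.5·20210
p = 2.5·20210 / (267·3.5) = 54.0663…

54.07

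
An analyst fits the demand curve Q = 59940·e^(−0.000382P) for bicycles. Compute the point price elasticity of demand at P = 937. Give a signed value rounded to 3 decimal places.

dQ/dP = −0.000382·Q = -16.0078. At P = 937, Q = 41905.2.
Ed = (dQ/dP)·(P/Q) = (-16.0078) × (937/41905.2) = -0.35793…

-0.358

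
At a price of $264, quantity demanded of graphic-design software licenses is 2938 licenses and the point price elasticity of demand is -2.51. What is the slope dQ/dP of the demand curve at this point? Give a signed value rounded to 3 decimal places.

Ed = (dQ/dP)·(P/Q) ⇒ dQ/dP = Ed·Q/P = (-2.51)·2938/264 = -27.93325…

-27.933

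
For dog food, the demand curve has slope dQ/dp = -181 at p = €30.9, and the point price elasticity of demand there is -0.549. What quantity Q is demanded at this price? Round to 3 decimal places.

Ed = (dQ/dp)·(p/Q) ⇒ Q = (dQ/dp)·p/Ed = (-181)·30.9/(-0.549) = 10187.43169…

10187.432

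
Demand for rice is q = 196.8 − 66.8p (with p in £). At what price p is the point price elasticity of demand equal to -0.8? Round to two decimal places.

1.31

Ed = −66.8p/(196.8 − 66.8p). Set this equal to -0.8:
66.8p = 0.8·(196.8 − 66.8p) ⇒ 66.8p(1 + 0.8) = 0.8·196.8
p = 0.8·196.8 / (66.8·1.8) = 1.3093…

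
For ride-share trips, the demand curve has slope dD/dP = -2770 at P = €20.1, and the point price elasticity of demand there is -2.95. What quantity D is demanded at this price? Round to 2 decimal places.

Ed = (dD/dP)·(P/D) ⇒ D = (dD/dP)·P/Ed = (-2770)·20.1/(-2.95) = 18873.5593…

18873.56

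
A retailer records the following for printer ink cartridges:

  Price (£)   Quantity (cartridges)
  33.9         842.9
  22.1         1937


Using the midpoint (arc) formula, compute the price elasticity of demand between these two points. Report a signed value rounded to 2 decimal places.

%ΔQ = (1937 − 842.9) / [(842.9 + 1937)/2] = 1094.1/1389.95 = 0.787150…
%ΔP = (22.1 − 33.9) / [(33.9 + 22.1)/2] = -11.8/28 = -0.421428…
Arc Ed = %ΔQ / %ΔP = (1094.1/1389.95) / (-11.8/28) = -1.8678…

-1.87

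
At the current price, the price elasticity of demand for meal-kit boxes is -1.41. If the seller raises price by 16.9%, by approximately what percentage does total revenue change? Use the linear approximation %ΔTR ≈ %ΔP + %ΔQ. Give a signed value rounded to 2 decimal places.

-6.93%

%ΔQ ≈ Ed × %ΔP = (-1.41) × (+16.9%) = -23.8290%
%ΔTR ≈ %ΔP + %ΔQ = (+16.9%) + (-23.8290%) = -6.9290%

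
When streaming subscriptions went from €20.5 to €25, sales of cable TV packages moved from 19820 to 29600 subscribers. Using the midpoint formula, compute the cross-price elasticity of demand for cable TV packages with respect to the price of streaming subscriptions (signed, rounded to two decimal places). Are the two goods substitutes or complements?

2.00; substitutes

%ΔQ_{cable TV packages} = (29600 − 19820)/avg = 9780/24710 = 0.395791…
%ΔP_{streaming subscriptions} = (25 − 20.5)/avg = 4.5/22.75 = 0.197802…
E_cross = (9780/24710) / (4.5/22.75) = 2.0009…
E_cross > 0 ⇒ the goods are substitutes.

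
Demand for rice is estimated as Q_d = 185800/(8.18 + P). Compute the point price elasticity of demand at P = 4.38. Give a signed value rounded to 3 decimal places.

-0.349

dQ_d/dP = −185800/(8.18 + P)² = -1177.79. At P = 4.38, Q_d = 14793.
Ed = (dQ_d/dP)·(P/Q_d) = (-1177.79) × (4.38/14793) = -0.34872…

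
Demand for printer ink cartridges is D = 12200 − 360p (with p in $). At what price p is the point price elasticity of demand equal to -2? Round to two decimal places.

Ed = −360p/(12200 − 360p). Set this equal to -2:
360p = 2·(12200 − 360p) ⇒ 360p(1 + 2) = 2·12200
p = 2·12200 / (360·3) = 22.5925…

22.59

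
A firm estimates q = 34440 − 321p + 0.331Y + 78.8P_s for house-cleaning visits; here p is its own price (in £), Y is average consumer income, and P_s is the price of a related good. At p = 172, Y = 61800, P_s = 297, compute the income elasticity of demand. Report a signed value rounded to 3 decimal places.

At the given values, q = 34440 − 321(172) + 0.331(61800) + 78.8(297) = 23087.4.
∂q/∂Y = 0.331.
E = (0.331) × (61800/23087.4) = 0.88601…

0.886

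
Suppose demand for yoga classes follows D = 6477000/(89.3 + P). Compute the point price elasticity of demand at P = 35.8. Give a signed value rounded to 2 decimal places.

-0.29

dD/dP = −6477000/(89.3 + P)² = -413.866. At P = 35.8, D = 51774.6.
Ed = (dD/dP)·(P/D) = (-413.866) × (35.8/51774.6) = -0.2861…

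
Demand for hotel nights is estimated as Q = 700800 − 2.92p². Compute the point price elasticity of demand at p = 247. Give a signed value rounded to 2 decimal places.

dQ/dp = −2·2.92·p = -1442.48. At p = 247, Q = 522653.72.
Ed = (dQ/dp)·(p/Q) = (-1442.48) × (247/522653.72) = -0.6816…

-0.68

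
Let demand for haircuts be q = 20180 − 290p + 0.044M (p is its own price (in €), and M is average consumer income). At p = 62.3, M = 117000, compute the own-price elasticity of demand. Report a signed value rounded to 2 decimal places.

-2.49

At the given values, q = 20180 − 290(62.3) + 0.044(117000) = 7261.
∂q/∂p = −290.
E = (-290) × (62.3/7261) = -2.4882…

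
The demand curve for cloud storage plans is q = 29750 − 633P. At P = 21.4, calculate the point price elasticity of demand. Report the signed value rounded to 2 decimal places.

-0.84

dq/dP = −633. At P = 21.4, q = 29750 − 633(21.4) = 16203.8.
Ed = (dq/dP)·(P/q) = −633 × (21.4/16203.8) = -0.8359…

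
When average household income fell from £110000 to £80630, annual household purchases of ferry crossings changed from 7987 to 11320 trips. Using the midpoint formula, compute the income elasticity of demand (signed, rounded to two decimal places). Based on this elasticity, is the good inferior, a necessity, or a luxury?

%ΔQ = (11320 − 7987)/[( 7987 + 11320)/2] = 3333/9653.5 = 0.345263…
%ΔIncome = (80630 − 110000)/[( 110000 + 80630)/2] = -29370/95315 = -0.308136…
E_income = (3333/9653.5) / (-29370/95315) = -1.1204…
E_income < 0 ⇒ inferior good.

-1.12; inferior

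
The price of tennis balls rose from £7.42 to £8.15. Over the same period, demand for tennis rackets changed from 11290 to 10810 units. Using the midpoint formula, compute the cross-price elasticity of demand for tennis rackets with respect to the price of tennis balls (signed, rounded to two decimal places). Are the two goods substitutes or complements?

%ΔQ_{tennis rackets} = (10810 − 11290)/avg = -480/11050 = -0.043438…
%ΔP_{tennis balls} = (8.15 − 7.42)/avg = 0.73/7.785 = 0.093770…
E_cross = (-480/11050) / (0.73/7.785) = -0.4632…
E_cross < 0 ⇒ the goods are complements.

-0.46; complements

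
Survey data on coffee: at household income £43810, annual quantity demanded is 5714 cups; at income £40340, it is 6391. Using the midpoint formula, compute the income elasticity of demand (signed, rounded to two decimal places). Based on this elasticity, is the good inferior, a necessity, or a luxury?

%ΔQ = (6391 − 5714)/[( 5714 + 6391)/2] = 677/6052.5 = 0.111854…
%ΔIncome = (40340 − 43810)/[( 43810 + 40340)/2] = -3470/42075 = -0.082471…
E_income = (677/6052.5) / (-3470/42075) = -1.3562…
E_income < 0 ⇒ inferior good.

-1.36; inferior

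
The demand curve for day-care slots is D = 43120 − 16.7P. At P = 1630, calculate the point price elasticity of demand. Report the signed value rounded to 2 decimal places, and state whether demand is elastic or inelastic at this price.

-1.71; elastic

dD/dP = −16.7. At P = 1630, D = 43120 − 16.7(1630) = 15899.
Ed = (dD/dP)·(P/D) = −16.7 × (1630/15899) = -1.7121…
|Ed| = 1.71 > 1, so demand is elastic.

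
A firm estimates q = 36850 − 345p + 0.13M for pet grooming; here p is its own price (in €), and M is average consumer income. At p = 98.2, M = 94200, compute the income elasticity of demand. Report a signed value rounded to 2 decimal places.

0.80

At the given values, q = 36850 − 345(98.2) + 0.13(94200) = 15217.
∂q/∂M = 0.13.
E = (0.13) × (94200/15217) = 0.8047…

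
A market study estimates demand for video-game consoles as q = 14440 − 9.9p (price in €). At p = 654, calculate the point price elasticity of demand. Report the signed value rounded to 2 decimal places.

dq/dp = −9.9. At p = 654, q = 14440 − 9.9(654) = 7965.4.
Ed = (dq/dp)·(p/q) = −9.9 × (654/7965.4) = -0.8128…

-0.81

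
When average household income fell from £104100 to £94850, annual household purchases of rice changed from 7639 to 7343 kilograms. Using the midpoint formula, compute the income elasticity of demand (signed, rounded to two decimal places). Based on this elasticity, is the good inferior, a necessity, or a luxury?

0.42; necessity

%ΔQ = (7343 − 7639)/[( 7639 + 7343)/2] = -296/7491 = -0.039514…
%ΔIncome = (94850 − 104100)/[( 104100 + 94850)/2] = -9250/99475 = -0.092988…
E_income = (-296/7491) / (-9250/99475) = 0.4249…
0 < E_income < 1 ⇒ normal good, necessity.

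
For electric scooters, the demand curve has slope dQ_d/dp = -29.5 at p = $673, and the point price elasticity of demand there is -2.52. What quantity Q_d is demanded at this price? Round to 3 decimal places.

7878.373

Ed = (dQ_d/dp)·(p/Q_d) ⇒ Q_d = (dQ_d/dp)·p/Ed = (-29.5)·673/(-2.52) = 7878.37301…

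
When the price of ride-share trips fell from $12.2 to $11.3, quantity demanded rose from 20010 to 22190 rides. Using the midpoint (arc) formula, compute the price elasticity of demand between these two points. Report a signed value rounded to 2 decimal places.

-1.35

%ΔQ = (22190 − 20010) / [(20010 + 22190)/2] = 2180/21100 = 0.103317…
%ΔP = (11.3 − 12.2) / [(12.2 + 11.3)/2] = -0.9/11.75 = -0.076595…
Arc Ed = %ΔQ / %ΔP = (2180/21100) / (-0.9/11.75) = -1.3488…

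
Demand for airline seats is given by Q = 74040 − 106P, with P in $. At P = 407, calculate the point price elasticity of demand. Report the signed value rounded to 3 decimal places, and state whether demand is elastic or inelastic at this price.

-1.396; elastic

dQ/dP = −106. At P = 407, Q = 74040 − 106(407) = 30898.
Ed = (dQ/dP)·(P/Q) = −106 × (407/30898) = -1.39627…
|Ed| = 1.396 > 1, so demand is elastic.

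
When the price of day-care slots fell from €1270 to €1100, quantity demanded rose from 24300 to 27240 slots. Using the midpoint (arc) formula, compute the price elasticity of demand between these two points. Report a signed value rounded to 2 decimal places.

%ΔQ = (27240 − 24300) / [(24300 + 27240)/2] = 2940/25770 = 0.114086…
%ΔP = (1100 − 1270) / [(1270 + 1100)/2] = -170/1185 = -0.143459…
Arc Ed = %ΔQ / %ΔP = (2940/25770) / (-170/1185) = -0.7952…

-0.80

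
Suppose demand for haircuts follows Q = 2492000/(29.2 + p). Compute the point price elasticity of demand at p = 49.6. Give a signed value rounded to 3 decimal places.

dQ/dp = −2492000/(29.2 + p)² = -401.324. At p = 49.6, Q = 31624.4.
Ed = (dQ/dp)·(p/Q) = (-401.324) × (49.6/31624.4) = -0.62944…

-0.629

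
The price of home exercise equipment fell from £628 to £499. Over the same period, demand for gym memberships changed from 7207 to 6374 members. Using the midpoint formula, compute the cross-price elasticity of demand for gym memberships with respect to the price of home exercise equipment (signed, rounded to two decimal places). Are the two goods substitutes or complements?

%ΔQ_{gym memberships} = (6374 − 7207)/avg = -833/6790.5 = -0.122671…
%ΔP_{home exercise equipment} = (499 − 628)/avg = -129/563.5 = -0.228926…
E_cross = (-833/6790.5) / (-129/563.5) = 0.5358…
E_cross > 0 ⇒ the goods are substitutes.

0.54; substitutes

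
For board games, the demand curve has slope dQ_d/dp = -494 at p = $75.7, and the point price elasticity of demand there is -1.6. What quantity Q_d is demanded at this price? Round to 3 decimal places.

23372.375

Ed = (dQ_d/dp)·(p/Q_d) ⇒ Q_d = (dQ_d/dp)·p/Ed = (-494)·75.7/(-1.6) = 23372.375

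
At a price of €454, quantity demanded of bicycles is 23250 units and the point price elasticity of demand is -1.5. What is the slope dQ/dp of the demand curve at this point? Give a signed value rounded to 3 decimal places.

Ed = (dQ/dp)·(p/Q) ⇒ dQ/dp = Ed·Q/p = (-1.5)·23250/454 = -76.81718…

-76.817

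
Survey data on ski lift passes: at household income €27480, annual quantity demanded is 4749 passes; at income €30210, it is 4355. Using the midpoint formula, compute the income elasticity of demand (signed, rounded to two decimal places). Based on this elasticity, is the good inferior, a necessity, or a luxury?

-0.91; inferior

%ΔQ = (4355 − 4749)/[( 4749 + 4355)/2] = -394/4552 = -0.086555…
%ΔIncome = (30210 − 27480)/[( 27480 + 30210)/2] = 2730/28845 = 0.094643…
E_income = (-394/4552) / (2730/28845) = -0.9145…
E_income < 0 ⇒ inferior good.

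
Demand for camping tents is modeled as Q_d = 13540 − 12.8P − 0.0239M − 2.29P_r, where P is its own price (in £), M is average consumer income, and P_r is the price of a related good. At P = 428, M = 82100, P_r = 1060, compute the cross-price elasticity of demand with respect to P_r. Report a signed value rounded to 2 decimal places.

At the given values, Q_d = 13540 − 12.8(428) − 0.0239(82100) − 2.29(1060) = 3672.01.
∂Q_d/∂P_r = -2.29.
E = (-2.29) × (1060/3672.01) = -0.6610…

-0.66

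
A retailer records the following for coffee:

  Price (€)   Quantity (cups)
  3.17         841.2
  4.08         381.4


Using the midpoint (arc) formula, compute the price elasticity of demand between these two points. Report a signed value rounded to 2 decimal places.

%ΔQ = (381.4 − 841.2) / [(841.2 + 381.4)/2] = -459.8/611.3 = -0.752167…
%ΔP = (4.08 − 3.17) / [(3.17 + 4.08)/2] = 0.91/3.625 = 0.251034…
Arc Ed = %ΔQ / %ΔP = (-459.8/611.3) / (0.91/3.625) = -2.9962…

-3.00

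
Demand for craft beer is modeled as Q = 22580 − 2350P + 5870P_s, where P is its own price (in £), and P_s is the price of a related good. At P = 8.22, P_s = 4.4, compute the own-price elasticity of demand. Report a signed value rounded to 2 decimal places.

-0.66

At the given values, Q = 22580 − 2350(8.22) + 5870(4.4) = 29091.
∂Q/∂P = −2350.
E = (-2350) × (8.22/29091) = -0.6640…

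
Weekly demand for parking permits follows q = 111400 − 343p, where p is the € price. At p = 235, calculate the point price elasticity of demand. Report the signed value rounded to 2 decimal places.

dq/dp = −343. At p = 235, q = 111400 − 343(235) = 30795.
Ed = (dq/dp)·(p/q) = −343 × (235/30795) = -2.6174…

-2.62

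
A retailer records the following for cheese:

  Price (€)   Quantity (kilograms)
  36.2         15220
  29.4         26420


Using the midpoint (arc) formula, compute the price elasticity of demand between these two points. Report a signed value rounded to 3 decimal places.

%ΔQ = (26420 − 15220) / [(15220 + 26420)/2] = 11200/20820 = 0.537944…
%ΔP = (29.4 − 36.2) / [(36.2 + 29.4)/2] = -6.8/32.8 = -0.207317…
Arc Ed = %ΔQ / %ΔP = (11200/20820) / (-6.8/32.8) = -2.59479…

-2.595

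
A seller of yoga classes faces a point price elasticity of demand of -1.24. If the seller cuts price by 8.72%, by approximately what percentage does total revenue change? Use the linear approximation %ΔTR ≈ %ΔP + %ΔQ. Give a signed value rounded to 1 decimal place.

%ΔQ ≈ Ed × %ΔP = (-1.24) × (-8.72%) = +10.8128%
%ΔTR ≈ %ΔP + %ΔQ = (-8.72%) + (+10.8128%) = +2.0928%

+2.1%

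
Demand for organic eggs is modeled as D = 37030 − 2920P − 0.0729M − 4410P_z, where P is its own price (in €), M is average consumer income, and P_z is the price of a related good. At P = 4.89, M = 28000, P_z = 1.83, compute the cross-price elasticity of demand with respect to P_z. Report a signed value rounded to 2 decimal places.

-0.64

At the given values, D = 37030 − 2920(4.89) − 0.0729(28000) − 4410(1.83) = 12639.7.
∂D/∂P_z = -4410.
E = (-4410) × (1.83/12639.7) = -0.6384…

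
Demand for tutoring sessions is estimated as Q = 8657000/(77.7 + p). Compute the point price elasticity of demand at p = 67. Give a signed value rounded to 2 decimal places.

dQ/dp = −8657000/(77.7 + p)² = -413.457. At p = 67, Q = 59827.2.
Ed = (dQ/dp)·(p/Q) = (-413.457) × (67/59827.2) = -0.4630…

-0.46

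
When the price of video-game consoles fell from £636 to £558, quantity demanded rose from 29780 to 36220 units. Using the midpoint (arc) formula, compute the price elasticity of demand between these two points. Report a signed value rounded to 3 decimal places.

-1.494

%ΔQ = (36220 − 29780) / [(29780 + 36220)/2] = 6440/33000 = 0.195151…
%ΔP = (558 − 636) / [(636 + 558)/2] = -78/597 = -0.130653…
Arc Ed = %ΔQ / %ΔP = (6440/33000) / (-78/597) = -1.49365…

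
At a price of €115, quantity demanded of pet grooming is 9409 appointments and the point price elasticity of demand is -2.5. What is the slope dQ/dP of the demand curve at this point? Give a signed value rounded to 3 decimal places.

Ed = (dQ/dP)·(P/Q) ⇒ dQ/dP = Ed·Q/P = (-2.5)·9409/115 = -204.54347…

-204.543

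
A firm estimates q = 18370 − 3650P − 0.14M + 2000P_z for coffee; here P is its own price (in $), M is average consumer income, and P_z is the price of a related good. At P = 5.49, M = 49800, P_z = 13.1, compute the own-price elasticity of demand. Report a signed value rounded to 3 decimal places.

-1.141

At the given values, q = 18370 − 3650(5.49) − 0.14(49800) + 2000(13.1) = 17559.5.
∂q/∂P = −3650.
E = (-3650) × (5.49/17559.5) = -1.14117…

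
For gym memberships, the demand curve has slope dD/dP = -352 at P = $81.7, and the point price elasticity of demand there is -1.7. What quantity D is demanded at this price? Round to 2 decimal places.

Ed = (dD/dP)·(P/D) ⇒ D = (dD/dP)·P/Ed = (-352)·81.7/(-1.7) = 16916.7058…

16916.71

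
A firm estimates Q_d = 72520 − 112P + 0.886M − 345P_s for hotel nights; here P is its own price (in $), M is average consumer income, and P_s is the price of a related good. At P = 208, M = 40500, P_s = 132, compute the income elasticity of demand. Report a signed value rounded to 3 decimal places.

At the given values, Q_d = 72520 − 112(208) + 0.886(40500) − 345(132) = 39567.
∂Q_d/∂M = 0.886.
E = (0.886) × (40500/39567) = 0.90689…

0.907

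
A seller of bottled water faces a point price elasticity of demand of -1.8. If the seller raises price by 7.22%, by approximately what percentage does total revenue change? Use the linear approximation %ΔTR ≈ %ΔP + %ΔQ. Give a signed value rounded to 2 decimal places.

%ΔQ ≈ Ed × %ΔP = (-1.8) × (+7.22%) = -12.9960%
%ΔTR ≈ %ΔP + %ΔQ = (+7.22%) + (-12.9960%) = -5.7760%

-5.78%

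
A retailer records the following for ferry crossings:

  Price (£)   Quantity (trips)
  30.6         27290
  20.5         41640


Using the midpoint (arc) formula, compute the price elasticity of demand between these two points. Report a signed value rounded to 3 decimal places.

%ΔQ = (41640 − 27290) / [(27290 + 41640)/2] = 14350/34465 = 0.416364…
%ΔP = (20.5 − 30.6) / [(30.6 + 20.5)/2] = -10.1/25.55 = -0.395303…
Arc Ed = %ΔQ / %ΔP = (14350/34465) / (-10.1/25.55) = -1.05327…

-1.053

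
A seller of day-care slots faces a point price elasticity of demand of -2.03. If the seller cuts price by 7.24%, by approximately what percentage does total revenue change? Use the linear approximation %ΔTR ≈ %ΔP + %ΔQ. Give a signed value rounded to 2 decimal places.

%ΔQ ≈ Ed × %ΔP = (-2.03) × (-7.24%) = +14.6972%
%ΔTR ≈ %ΔP + %ΔQ = (-7.24%) + (+14.6972%) = +7.4572%

+7.46%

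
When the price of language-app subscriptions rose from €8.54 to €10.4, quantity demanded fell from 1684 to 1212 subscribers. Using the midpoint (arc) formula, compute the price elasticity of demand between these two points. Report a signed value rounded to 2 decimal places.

%ΔQ = (1212 − 1684) / [(1684 + 1212)/2] = -472/1448 = -0.325966…
%ΔP = (10.4 − 8.54) / [(8.54 + 10.4)/2] = 1.86/9.47 = 0.196409…
Arc Ed = %ΔQ / %ΔP = (-472/1448) / (1.86/9.47) = -1.6596…

-1.66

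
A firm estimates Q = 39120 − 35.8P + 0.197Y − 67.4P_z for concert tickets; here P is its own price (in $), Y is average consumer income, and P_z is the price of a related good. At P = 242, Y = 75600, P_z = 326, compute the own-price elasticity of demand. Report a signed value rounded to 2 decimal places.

-0.37

At the given values, Q = 39120 − 35.8(242) + 0.197(75600) − 67.4(326) = 23377.2.
∂Q/∂P = −35.8.
E = (-35.8) × (242/23377.2) = -0.3706…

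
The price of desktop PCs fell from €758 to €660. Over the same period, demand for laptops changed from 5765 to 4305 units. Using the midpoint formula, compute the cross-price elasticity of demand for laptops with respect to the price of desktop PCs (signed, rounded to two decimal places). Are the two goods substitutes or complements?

%ΔQ_{laptops} = (4305 − 5765)/avg = -1460/5035 = -0.289970…
%ΔP_{desktop PCs} = (660 − 758)/avg = -98/709 = -0.138222…
E_cross = (-1460/5035) / (-98/709) = 2.0978…
E_cross > 0 ⇒ the goods are substitutes.

2.10; substitutes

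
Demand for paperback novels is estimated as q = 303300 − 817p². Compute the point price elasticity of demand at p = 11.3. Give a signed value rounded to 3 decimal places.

dq/dp = −2·817·p = -18464.2. At p = 11.3, q = 198977.27.
Ed = (dq/dp)·(p/q) = (-18464.2) × (11.3/198977.27) = -1.04858…

-1.049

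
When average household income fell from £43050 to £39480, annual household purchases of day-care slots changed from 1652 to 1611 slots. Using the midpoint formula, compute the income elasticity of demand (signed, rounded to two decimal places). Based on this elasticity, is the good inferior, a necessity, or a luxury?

%ΔQ = (1611 − 1652)/[( 1652 + 1611)/2] = -41/1631.5 = -0.025130…
%ΔIncome = (39480 − 43050)/[( 43050 + 39480)/2] = -3570/41265 = -0.086513…
E_income = (-41/1631.5) / (-3570/41265) = 0.2904…
0 < E_income < 1 ⇒ normal good, necessity.

0.29; necessity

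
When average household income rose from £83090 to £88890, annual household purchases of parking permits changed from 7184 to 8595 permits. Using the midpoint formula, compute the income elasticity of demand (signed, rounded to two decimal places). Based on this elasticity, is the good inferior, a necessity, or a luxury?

2.65; luxury

%ΔQ = (8595 − 7184)/[( 7184 + 8595)/2] = 1411/7889.5 = 0.178845…
%ΔIncome = (88890 − 83090)/[( 83090 + 88890)/2] = 5800/85990 = 0.067449…
E_income = (1411/7889.5) / (5800/85990) = 2.6515…
E_income > 1 ⇒ normal good, luxury.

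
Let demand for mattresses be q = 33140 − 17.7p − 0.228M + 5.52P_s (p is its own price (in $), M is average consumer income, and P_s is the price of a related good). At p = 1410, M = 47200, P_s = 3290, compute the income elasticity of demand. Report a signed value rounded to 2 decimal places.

-0.69

At the given values, q = 33140 − 17.7(1410) − 0.228(47200) + 5.52(3290) = 15582.2.
∂q/∂M = -0.228.
E = (-0.228) × (47200/15582.2) = -0.6906…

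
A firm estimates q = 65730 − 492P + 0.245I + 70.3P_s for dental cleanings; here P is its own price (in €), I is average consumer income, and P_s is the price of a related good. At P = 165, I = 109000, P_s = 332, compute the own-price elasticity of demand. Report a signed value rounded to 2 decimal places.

-2.35

At the given values, q = 65730 − 492(165) + 0.245(109000) + 70.3(332) = 34594.6.
∂q/∂P = −492.
E = (-492) × (165/34594.6) = -2.3466…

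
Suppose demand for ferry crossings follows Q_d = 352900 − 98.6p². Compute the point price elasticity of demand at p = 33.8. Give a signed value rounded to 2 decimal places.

dQ_d/dp = −2·98.6·p = -6665.36. At p = 33.8, Q_d = 240255.416.
Ed = (dQ_d/dp)·(p/Q_d) = (-6665.36) × (33.8/240255.416) = -0.9377…

-0.94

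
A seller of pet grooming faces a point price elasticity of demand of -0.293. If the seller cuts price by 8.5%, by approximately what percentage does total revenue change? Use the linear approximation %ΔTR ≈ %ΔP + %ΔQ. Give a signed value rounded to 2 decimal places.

%ΔQ ≈ Ed × %ΔP = (-0.293) × (-8.5%) = +2.4905%
%ΔTR ≈ %ΔP + %ΔQ = (-8.5%) + (+2.4905%) = -6.0095%

-6.01%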